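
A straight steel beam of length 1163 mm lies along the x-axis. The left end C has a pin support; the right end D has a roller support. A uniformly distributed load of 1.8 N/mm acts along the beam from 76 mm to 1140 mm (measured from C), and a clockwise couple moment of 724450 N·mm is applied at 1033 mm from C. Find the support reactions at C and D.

Resultant of the distributed load: 1.8 × 1064 = 1915.2 N at 608 mm from C.
Moments about C: D_y·1163 − (1.8·1064)·608 − 724450 = 0 → D_y = 1888891.6/1163 = 1624.15 ≈ 1624 N.
ΣF_y = 0: C_y + 1624.15 − 1.8·1064 = 0 → C_y = 291.0 N.
ΣF_x = 0: no horizontal applied forces, so C_x = 0.

C_x = 0, C_y = 291.0 N, D_y = 1624 N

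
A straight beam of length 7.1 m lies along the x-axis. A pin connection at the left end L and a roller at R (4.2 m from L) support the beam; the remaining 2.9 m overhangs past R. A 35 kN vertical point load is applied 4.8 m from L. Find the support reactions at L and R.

ΣM about L: R_y·4.2 − 35·4.8 = 0 → R_y = 168/4.2 = 40.00 kN.
ΣF_y = 0: L_y + 40 − 35 = 0 → L_y = -5.000 kN.
ΣF_x = 0: no horizontal applied forces, so L_x = 0.

L_x = 0, L_y = -5.000 kN, R_y = 40.00 kN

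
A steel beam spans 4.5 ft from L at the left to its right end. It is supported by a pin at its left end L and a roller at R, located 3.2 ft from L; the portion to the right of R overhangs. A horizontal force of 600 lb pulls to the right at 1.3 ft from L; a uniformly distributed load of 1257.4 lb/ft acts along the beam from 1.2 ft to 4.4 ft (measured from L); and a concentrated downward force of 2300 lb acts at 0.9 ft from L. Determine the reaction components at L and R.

Resultant of the distributed load: 1257.4 × 3.2 = 4023.68 lb at 2.8 ft from L.
ΣM about L: R_y·3.2 − (1257.4·3.2)·2.8 − 2300·0.9 = 0 → R_y = 13336.304/3.2 = 4167.59 ≈ 4168 lb.
ΣF_y = 0: L_y + 4167.59 − 1257.4·3.2 − 2300 = 0 → L_y = 2156 lb.
ΣF_x = 0: L_x + 600 = 0 → L_x = -600.0 lb.

L_x = -600.0 lb, L_y = 2156 lb, R_y = 4168 lb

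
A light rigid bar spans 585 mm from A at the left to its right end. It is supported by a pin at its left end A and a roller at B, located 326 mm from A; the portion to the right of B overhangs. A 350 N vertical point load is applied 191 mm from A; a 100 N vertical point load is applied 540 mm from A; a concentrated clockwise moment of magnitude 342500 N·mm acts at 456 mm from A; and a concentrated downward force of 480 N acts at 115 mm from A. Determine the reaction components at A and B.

A_x = 0, A_y = -660.6 N, B_y = 1591 N

Taking moments about A: B_y·326 − 350·191 − 100·540 − 342500 − 480·115 = 0 → B_y = 518550/326 = 1590.64 ≈ 1591 N.
ΣF_y = 0: A_y + 1590.64 − 350 − 100 − 480 = 0 → A_y = -660.6 N.
ΣF_x = 0: no horizontal applied forces, so A_x = 0.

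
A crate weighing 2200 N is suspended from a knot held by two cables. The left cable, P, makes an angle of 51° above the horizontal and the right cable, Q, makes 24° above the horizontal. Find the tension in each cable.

T_P = 2081 N, T_Q = 1433 N

ΣF_x = 0: −T_P·cos51° + T_Q·cos24° = 0 → T_Q = 0.688877·T_P.
ΣF_y = 0: T_P·sin51° + T_Q·sin24° = 2200.
Substitute: T_P·(0.777146 + 0.688877·0.406737) = 2200 → T_P = 2080.7 ≈ 2081 N.
Then T_Q = 0.688877 × 2080.7 = 1433 N.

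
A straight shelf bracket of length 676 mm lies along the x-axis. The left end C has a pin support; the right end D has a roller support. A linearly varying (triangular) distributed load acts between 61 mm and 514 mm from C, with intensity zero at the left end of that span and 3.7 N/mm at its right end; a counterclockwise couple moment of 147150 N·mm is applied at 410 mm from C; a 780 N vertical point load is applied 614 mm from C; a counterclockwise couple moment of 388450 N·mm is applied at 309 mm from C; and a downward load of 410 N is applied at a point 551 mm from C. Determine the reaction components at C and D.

C_x = 0, C_y = 1328 N, D_y = 700.4 N

Resultant of the triangular load: ½ × 3.7 × 453 = 838.05 N, acting at 363 mm from C (one-third of the span from the peak).
Moments about C: D_y·676 − (½·3.7·453)·363 + 147150 − 780·614 + 388450 − 410·551 = 0 → D_y = 473442.15/676 = 700.358 ≈ 700.4 N.
ΣF_y = 0: C_y + 700.358 − ½·3.7·453 − 780 − 410 = 0 → C_y = 1328 N.
ΣF_x = 0: no horizontal applied forces, so C_x = 0.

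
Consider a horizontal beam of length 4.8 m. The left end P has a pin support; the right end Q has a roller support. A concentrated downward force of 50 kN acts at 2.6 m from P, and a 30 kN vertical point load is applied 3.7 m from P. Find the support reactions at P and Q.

Taking moments about P: Q_y·4.8 − 50·2.6 − 30·3.7 = 0 → Q_y = 241/4.8 = 50.2083 ≈ 50.21 kN.
ΣF_y = 0: P_y + 50.2083 − 50 − 30 = 0 → P_y = 29.79 kN.
ΣF_x = 0: no horizontal applied forces, so P_x = 0.

P_x = 0, P_y = 29.79 kN, Q_y = 50.21 kN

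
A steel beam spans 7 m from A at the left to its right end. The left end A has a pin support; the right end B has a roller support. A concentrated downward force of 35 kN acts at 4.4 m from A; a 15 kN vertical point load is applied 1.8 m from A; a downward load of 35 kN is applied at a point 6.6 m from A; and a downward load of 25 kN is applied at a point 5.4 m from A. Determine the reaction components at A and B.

A_x = 0, A_y = 31.86 kN, B_y = 78.14 kN

Taking moments about A: B_y·7 − 35·4.4 − 15·1.8 − 35·6.6 − 25·5.4 = 0 → B_y = 547/7 = 78.1429 ≈ 78.14 kN.
ΣF_y = 0: A_y + 78.1429 − 35 − 15 − 35 − 25 = 0 → A_y = 31.86 kN.
ΣF_x = 0: no horizontal applied forces, so A_x = 0.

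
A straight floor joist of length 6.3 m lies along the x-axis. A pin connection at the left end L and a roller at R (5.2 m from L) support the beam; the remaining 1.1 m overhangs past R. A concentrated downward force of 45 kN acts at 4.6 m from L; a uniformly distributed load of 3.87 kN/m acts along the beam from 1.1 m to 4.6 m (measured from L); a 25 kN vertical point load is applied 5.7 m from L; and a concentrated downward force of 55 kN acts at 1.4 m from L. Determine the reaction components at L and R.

L_x = 0, L_y = 49.10 kN, R_y = 89.44 kN

Resultant of the distributed load: 3.87 × 3.5 = 13.545 kN at 2.85 m from L.
ΣM about L: R_y·5.2 − 45·4.6 − (3.87·3.5)·2.85 − 25·5.7 − 55·1.4 = 0 → R_y = 465.10325/5.2 = 89.4429 ≈ 89.44 kN.
ΣF_y = 0: L_y + 89.4429 − 45 − 3.87·3.5 − 25 − 55 = 0 → L_y = 49.10 kN.
ΣF_x = 0: no horizontal applied forces, so L_x = 0.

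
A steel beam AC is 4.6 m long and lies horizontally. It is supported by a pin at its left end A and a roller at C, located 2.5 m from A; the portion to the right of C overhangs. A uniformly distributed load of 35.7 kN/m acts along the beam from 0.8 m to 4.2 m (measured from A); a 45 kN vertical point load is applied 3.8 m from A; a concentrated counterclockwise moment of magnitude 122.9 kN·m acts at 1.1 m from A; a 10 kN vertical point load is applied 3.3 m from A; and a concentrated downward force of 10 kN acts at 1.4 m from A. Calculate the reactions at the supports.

Resultant of the distributed load: 35.7 × 3.4 = 121.38 kN at 2.5 m from A.
Moments about A: C_y·2.5 − (35.7·3.4)·2.5 − 45·3.8 + 122.9 − 10·3.3 − 10·1.4 = 0 → C_y = 398.55/2.5 = 159.42 ≈ 159.4 kN.
ΣF_y = 0: A_y + 159.42 − 35.7·3.4 − 45 − 10 − 10 = 0 → A_y = 26.96 kN.
ΣF_x = 0: no horizontal applied forces, so A_x = 0.

A_x = 0, A_y = 26.96 kN, C_y = 159.4 kN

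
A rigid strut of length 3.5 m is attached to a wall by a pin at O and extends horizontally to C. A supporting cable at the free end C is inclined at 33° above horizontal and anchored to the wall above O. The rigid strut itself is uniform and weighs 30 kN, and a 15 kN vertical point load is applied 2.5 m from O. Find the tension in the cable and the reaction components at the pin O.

T = 47.21 kN, O_x = 39.60 kN, O_y = 19.29 kN

ΣM about O: T·sin33°·3.5 − 30·1.75 − 15·2.5 = 0 → T = 90/(3.5·0.544639) = 47.2134 ≈ 47.21 kN.
ΣF_x = 0: O_x − T·cos33° = 0 → O_x = 47.2134 × 0.838671 = 39.60 kN.
ΣF_y = 0: O_y + T·sin33° − 30 − 15 = 0 → O_y = 45 − 47.2134 × 0.544639 = 19.29 kN.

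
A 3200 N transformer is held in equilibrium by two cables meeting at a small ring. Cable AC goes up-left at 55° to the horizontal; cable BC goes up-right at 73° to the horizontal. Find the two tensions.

T_AC = 1187 N, T_BC = 2329 N

ΣF_x = 0: −T_AC·cos55° + T_BC·cos73° = 0 → T_BC = 1.96181·T_AC.
ΣF_y = 0: T_AC·sin55° + T_BC·sin73° = 3200.
Substitute: T_AC·(0.819152 + 1.96181·0.956305) = 3200 → T_AC = 1187.28 ≈ 1187 N.
Then T_BC = 1.96181 × 1187.28 = 2329 N.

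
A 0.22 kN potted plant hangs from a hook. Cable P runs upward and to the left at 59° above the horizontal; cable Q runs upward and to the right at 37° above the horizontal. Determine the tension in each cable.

ΣF_x = 0: −T_P·cos59° + T_Q·cos37° = 0 → T_Q = 0.644898·T_P.
ΣF_y = 0: T_P·sin59° + T_Q·sin37° = 0.22.
Substitute: T_P·(0.857167 + 0.644898·0.601815) = 0.22 → T_P = 0.176668 ≈ 0.1767 kN.
Then T_Q = 0.644898 × 0.176668 = 0.1139 kN.

T_P = 0.1767 kN, T_Q = 0.1139 kN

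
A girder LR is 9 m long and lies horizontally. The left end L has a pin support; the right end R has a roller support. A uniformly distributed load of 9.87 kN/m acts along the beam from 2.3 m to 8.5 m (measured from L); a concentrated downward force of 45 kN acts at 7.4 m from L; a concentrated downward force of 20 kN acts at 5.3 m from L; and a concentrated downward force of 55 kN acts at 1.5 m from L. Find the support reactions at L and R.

Resultant of the distributed load: 9.87 × 6.2 = 61.194 kN at 5.4 m from L.
Taking moments about L: R_y·9 − (9.87·6.2)·5.4 − 45·7.4 − 20·5.3 − 55·1.5 = 0 → R_y = 851.9476/9 = 94.6608 ≈ 94.66 kN.
ΣF_y = 0: L_y + 94.6608 − 9.87·6.2 − 45 − 20 − 55 = 0 → L_y = 86.53 kN.
ΣF_x = 0: no horizontal applied forces, so L_x = 0.

L_x = 0, L_y = 86.53 kN, R_y = 94.66 kN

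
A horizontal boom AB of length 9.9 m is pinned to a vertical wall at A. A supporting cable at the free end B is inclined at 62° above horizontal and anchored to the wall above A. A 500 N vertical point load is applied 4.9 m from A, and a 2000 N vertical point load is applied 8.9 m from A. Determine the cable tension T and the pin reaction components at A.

T = 2317 N, A_x = 1088 N, A_y = 454.5 N

ΣM about A: T·sin62°·9.9 − 500·4.9 − 2000·8.9 = 0 → T = 20250/(9.9·0.882948) = 2316.62 ≈ 2317 N.
ΣF_x = 0: A_x − T·cos62° = 0 → A_x = 2316.62 × 0.469472 = 1088 N.
ΣF_y = 0: A_y + T·sin62° − 500 − 2000 = 0 → A_y = 2500 − 2316.62 × 0.882948 = 454.5 N.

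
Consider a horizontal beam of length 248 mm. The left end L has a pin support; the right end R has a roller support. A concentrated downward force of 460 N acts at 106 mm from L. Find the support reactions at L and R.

L_x = 0, L_y = 263.4 N, R_y = 196.6 N

Moments about L: R_y·248 − 460·106 = 0 → R_y = 48760/248 = 196.613 ≈ 196.6 N.
ΣF_y = 0: L_y + 196.613 − 460 = 0 → L_y = 263.4 N.
ΣF_x = 0: no horizontal applied forces, so L_x = 0.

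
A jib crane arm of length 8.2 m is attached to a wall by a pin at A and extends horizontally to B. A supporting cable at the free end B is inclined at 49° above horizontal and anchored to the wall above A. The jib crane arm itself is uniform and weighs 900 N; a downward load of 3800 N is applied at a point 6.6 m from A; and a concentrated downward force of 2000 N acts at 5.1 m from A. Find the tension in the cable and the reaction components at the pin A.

ΣM about A: T·sin49°·8.2 − 900·4.1 − 3800·6.6 − 2000·5.1 = 0 → T = 38970/(8.2·0.75471) = 6297.04 ≈ 6297 N.
ΣF_x = 0: A_x − T·cos49° = 0 → A_x = 6297.04 × 0.656059 = 4131 N.
ΣF_y = 0: A_y + T·sin49° − 900 − 3800 − 2000 = 0 → A_y = 6700 − 6297.04 × 0.75471 = 1948 N.

T = 6297 N, A_x = 4131 N, A_y = 1948 N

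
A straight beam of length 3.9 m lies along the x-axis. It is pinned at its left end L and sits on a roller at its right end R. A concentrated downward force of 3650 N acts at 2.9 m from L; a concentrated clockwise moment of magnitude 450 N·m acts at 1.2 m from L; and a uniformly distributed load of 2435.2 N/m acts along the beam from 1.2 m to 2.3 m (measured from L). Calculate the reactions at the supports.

L_x = 0, L_y = 2297 N, R_y = 4031 N

Resultant of the distributed load: 2435.2 × 1.1 = 2678.72 N at 1.75 m from L.
ΣM about L: R_y·3.9 − 3650·2.9 − 450 − (2435.2·1.1)·1.75 = 0 → R_y = 15722.76/3.9 = 4031.48 ≈ 4031 N.
ΣF_y = 0: L_y + 4031.48 − 3650 − 2435.2·1.1 = 0 → L_y = 2297 N.
ΣF_x = 0: no horizontal applied forces, so L_x = 0.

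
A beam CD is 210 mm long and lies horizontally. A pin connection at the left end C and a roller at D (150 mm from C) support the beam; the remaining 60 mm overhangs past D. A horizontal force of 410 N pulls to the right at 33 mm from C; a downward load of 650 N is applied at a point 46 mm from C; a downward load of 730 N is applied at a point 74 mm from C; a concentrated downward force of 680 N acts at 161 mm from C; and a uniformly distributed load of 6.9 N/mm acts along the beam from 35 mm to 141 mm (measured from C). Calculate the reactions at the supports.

C_x = -410.0 N, C_y = 1073 N, D_y = 1718 N

Resultant of the distributed load: 6.9 × 106 = 731.4 N at 88 mm from C.
Moments about C: D_y·150 − 650·46 − 730·74 − 680·161 − (6.9·106)·88 = 0 → D_y = 257763.2/150 = 1718.42 ≈ 1718 N.
ΣF_y = 0: C_y + 1718.42 − 650 − 730 − 680 − 6.9·106 = 0 → C_y = 1073 N.
ΣF_x = 0: C_x + 410 = 0 → C_x = -410.0 N.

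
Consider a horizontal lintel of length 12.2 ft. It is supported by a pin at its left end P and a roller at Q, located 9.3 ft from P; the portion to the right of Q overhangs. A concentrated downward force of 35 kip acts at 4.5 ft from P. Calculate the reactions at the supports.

P_x = 0, P_y = 18.06 kip, Q_y = 16.94 kip

Taking moments about P: Q_y·9.3 − 35·4.5 = 0 → Q_y = 157.5/9.3 = 16.9355 ≈ 16.94 kip.
ΣF_y = 0: P_y + 16.9355 − 35 = 0 → P_y = 18.06 kip.
ΣF_x = 0: no horizontal applied forces, so P_x = 0.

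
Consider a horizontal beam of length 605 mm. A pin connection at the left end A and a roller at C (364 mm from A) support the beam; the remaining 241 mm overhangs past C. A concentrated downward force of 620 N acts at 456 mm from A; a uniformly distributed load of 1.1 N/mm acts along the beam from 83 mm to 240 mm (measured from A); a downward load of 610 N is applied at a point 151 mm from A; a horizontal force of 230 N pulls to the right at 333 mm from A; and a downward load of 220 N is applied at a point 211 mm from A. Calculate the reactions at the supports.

A_x = -230.0 N, A_y = 388.8 N, C_y = 1234 N

Resultant of the distributed load: 1.1 × 157 = 172.7 N at 161.5 mm from A.
Taking moments about A: C_y·364 − 620·456 − (1.1·157)·161.5 − 610·151 − 220·211 = 0 → C_y = 449141.05/364 = 1233.9 ≈ 1234 N.
ΣF_y = 0: A_y + 1233.9 − 620 − 1.1·157 − 610 − 220 = 0 → A_y = 388.8 N.
ΣF_x = 0: A_x + 230 = 0 → A_x = -230.0 N.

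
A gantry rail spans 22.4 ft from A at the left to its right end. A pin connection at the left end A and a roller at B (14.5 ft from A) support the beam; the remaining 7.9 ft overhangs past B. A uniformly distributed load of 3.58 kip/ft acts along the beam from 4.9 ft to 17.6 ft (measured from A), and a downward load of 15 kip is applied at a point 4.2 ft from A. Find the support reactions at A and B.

Resultant of the distributed load: 3.58 × 12.7 = 45.466 kip at 11.25 ft from A.
ΣM about A: B_y·14.5 − (3.58·12.7)·11.25 − 15·4.2 = 0 → B_y = 574.4925/14.5 = 39.6202 ≈ 39.62 kip.
ΣF_y = 0: A_y + 39.6202 − 3.58·12.7 − 15 = 0 → A_y = 20.85 kip.
ΣF_x = 0: no horizontal applied forces, so A_x = 0.

A_x = 0, A_y = 20.85 kip, B_y = 39.62 kip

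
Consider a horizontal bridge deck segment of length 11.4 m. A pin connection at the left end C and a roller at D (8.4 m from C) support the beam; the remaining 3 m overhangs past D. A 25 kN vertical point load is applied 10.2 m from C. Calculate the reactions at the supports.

ΣM about C: D_y·8.4 − 25·10.2 = 0 → D_y = 255/8.4 = 30.3571 ≈ 30.36 kN.
ΣF_y = 0: C_y + 30.3571 − 25 = 0 → C_y = -5.357 kN.
ΣF_x = 0: no horizontal applied forces, so C_x = 0.

C_x = 0, C_y = -5.357 kN, D_y = 30.36 kN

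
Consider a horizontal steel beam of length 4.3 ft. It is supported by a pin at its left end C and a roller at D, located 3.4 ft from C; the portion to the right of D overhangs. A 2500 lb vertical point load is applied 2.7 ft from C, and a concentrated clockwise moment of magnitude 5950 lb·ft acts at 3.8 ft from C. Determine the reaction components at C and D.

Taking moments about C: D_y·3.4 − 2500·2.7 − 5950 = 0 → D_y = 12700/3.4 = 3735.29 ≈ 3735 lb.
ΣF_y = 0: C_y + 3735.29 − 2500 = 0 → C_y = -1235 lb.
ΣF_x = 0: no horizontal applied forces, so C_x = 0.

C_x = 0, C_y = -1235 lb, D_y = 3735 lb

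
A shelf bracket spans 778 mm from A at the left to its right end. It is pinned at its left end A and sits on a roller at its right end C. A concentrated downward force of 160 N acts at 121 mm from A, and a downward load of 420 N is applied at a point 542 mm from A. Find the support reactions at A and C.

A_x = 0, A_y = 262.5 N, C_y = 317.5 N

Moments about A: C_y·778 − 160·121 − 420·542 = 0 → C_y = 247000/778 = 317.481 ≈ 317.5 N.
ΣF_y = 0: A_y + 317.481 − 160 − 420 = 0 → A_y = 262.5 N.
ΣF_x = 0: no horizontal applied forces, so A_x = 0.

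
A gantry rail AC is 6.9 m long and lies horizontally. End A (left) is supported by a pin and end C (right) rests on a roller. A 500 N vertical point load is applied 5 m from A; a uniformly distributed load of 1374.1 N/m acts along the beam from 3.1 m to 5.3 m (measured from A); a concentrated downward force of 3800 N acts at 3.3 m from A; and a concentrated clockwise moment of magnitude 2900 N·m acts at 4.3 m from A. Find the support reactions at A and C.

Resultant of the distributed load: 1374.1 × 2.2 = 3023.02 N at 4.2 m from A.
ΣM about A: C_y·6.9 − 500·5 − (1374.1·2.2)·4.2 − 3800·3.3 − 2900 = 0 → C_y = 30636.684/6.9 = 4440.1 ≈ 4440 N.
ΣF_y = 0: A_y + 4440.1 − 500 − 1374.1·2.2 − 3800 = 0 → A_y = 2883 N.
ΣF_x = 0: no horizontal applied forces, so A_x = 0.

A_x = 0, A_y = 2883 N, C_y = 4440 N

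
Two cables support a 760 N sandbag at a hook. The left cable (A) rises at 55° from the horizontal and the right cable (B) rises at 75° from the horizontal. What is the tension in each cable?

T_A = 256.8 N, T_B = 569.1 N

ΣF_x = 0: −T_A·cos55° + T_B·cos75° = 0 → T_B = 2.21613·T_A.
ΣF_y = 0: T_A·sin55° + T_B·sin75° = 760.
Substitute: T_A·(0.819152 + 2.21613·0.965926) = 760 → T_A = 256.777 ≈ 256.8 N.
Then T_B = 2.21613 × 256.777 = 569.1 N.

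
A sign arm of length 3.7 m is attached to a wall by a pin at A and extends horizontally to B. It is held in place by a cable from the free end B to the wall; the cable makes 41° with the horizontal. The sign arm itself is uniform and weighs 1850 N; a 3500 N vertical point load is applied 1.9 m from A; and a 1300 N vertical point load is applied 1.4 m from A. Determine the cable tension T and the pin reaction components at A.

T = 4899 N, A_x = 3698 N, A_y = 3436 N

ΣM about A: T·sin41°·3.7 − 1850·1.85 − 3500·1.9 − 1300·1.4 = 0 → T = 11892.5/(3.7·0.656059) = 4899.24 ≈ 4899 N.
ΣF_x = 0: A_x − T·cos41° = 0 → A_x = 4899.24 × 0.75471 = 3698 N.
ΣF_y = 0: A_y + T·sin41° − 1850 − 3500 − 1300 = 0 → A_y = 6650 − 4899.24 × 0.656059 = 3436 N.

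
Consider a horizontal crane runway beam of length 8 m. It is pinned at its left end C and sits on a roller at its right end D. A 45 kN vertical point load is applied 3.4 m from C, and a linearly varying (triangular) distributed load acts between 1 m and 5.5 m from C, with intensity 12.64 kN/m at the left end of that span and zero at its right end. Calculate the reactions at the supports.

Resultant of the triangular load: ½ × 12.64 × 4.5 = 28.44 kN, acting at 2.5 m from C (one-third of the span from the peak).
ΣM about C: D_y·8 − 45·3.4 − (½·12.64·4.5)·2.5 = 0 → D_y = 224.1/8 = 28.0125 ≈ 28.01 kN.
ΣF_y = 0: C_y + 28.0125 − 45 − ½·12.64·4.5 = 0 → C_y = 45.43 kN.
ΣF_x = 0: no horizontal applied forces, so C_x = 0.

C_x = 0, C_y = 45.43 kN, D_y = 28.01 kN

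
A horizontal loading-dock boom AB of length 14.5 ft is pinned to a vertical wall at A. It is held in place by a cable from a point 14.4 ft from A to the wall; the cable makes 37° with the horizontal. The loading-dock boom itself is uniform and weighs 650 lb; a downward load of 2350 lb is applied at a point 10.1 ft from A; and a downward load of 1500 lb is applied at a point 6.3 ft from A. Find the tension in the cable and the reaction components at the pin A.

ΣM about A: T·sin37°·14.4 − 650·7.25 − 2350·10.1 − 1500·6.3 = 0 → T = 37897.5/(14.4·0.601815) = 4373.06 ≈ 4373 lb.
ΣF_x = 0: A_x − T·cos37° = 0 → A_x = 4373.06 × 0.798636 = 3492 lb.
ΣF_y = 0: A_y + T·sin37° − 650 − 2350 − 1500 = 0 → A_y = 4500 − 4373.06 × 0.601815 = 1868 lb.

T = 4373 lb, A_x = 3492 lb, A_y = 1868 lb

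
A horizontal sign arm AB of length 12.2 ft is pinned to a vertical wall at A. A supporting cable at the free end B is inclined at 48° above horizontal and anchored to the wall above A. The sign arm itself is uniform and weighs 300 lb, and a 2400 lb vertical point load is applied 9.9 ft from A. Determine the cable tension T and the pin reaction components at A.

T = 2823 lb, A_x = 1889 lb, A_y = 602.5 lb

ΣM about A: T·sin48°·12.2 − 300·6.1 − 2400·9.9 = 0 → T = 25590/(12.2·0.743145) = 2822.52 ≈ 2823 lb.
ΣF_x = 0: A_x − T·cos48° = 0 → A_x = 2822.52 × 0.669131 = 1889 lb.
ΣF_y = 0: A_y + T·sin48° − 300 − 2400 = 0 → A_y = 2700 − 2822.52 × 0.743145 = 602.5 lb.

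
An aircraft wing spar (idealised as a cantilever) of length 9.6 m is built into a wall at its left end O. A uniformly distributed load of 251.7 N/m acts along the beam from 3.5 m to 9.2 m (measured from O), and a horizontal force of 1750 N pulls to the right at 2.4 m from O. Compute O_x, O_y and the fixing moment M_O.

Resultant of the distributed load: 251.7 × 5.7 = 1434.69 N at 6.35 m from O.
ΣF_x = 0: O_x + 1750 = 0 → O_x = -1750 N.
ΣF_y = 0: O_y − 251.7·5.7 = 0 → O_y = 1435 N.
ΣM about O: M_O − (251.7·5.7)·6.35 = 0 → M_O = 9110 N·m.

O_x = -1750 N, O_y = 1435 N, M_O = 9110 N·m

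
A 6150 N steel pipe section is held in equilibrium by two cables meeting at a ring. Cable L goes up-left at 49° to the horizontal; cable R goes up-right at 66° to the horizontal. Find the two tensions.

ΣF_x = 0: −T_L·cos49° + T_R·cos66° = 0 → T_R = 1.61298·T_L.
ΣF_y = 0: T_L·sin49° + T_R·sin66° = 6150.
Substitute: T_L·(0.75471 + 1.61298·0.913545) = 6150 → T_L = 2760.03 ≈ 2760 N.
Then T_R = 1.61298 × 2760.03 = 4452 N.

T_L = 2760 N, T_R = 4452 N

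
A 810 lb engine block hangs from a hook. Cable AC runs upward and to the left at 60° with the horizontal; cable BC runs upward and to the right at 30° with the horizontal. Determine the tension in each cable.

ΣF_x = 0: −T_AC·cos60° + T_BC·cos30° = 0 → T_BC = 0.57735·T_AC.
ΣF_y = 0: T_AC·sin60° + T_BC·sin30° = 810.
Substitute: T_AC·(0.866025 + 0.57735·0.5) = 810 → T_AC = 701.481 ≈ 701.5 lb.
Then T_BC = 0.57735 × 701.481 = 405.0 lb.

T_AC = 701.5 lb, T_BC = 405.0 lb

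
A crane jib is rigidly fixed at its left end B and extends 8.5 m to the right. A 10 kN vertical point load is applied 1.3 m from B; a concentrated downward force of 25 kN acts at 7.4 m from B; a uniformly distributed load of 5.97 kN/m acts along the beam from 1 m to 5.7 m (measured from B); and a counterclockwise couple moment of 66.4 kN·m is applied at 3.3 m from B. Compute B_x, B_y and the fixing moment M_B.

Resultant of the distributed load: 5.97 × 4.7 = 28.059 kN at 3.35 m from B.
ΣF_x = 0: B_x = 0.
ΣF_y = 0: B_y − 10 − 25 − 5.97·4.7 = 0 → B_y = 63.06 kN.
ΣM about B: M_B − 10·1.3 − 25·7.4 − (5.97·4.7)·3.35 + 66.4 = 0 → M_B = 225.6 kN·m.

B_x = 0, B_y = 63.06 kN, M_B = 225.6 kN·m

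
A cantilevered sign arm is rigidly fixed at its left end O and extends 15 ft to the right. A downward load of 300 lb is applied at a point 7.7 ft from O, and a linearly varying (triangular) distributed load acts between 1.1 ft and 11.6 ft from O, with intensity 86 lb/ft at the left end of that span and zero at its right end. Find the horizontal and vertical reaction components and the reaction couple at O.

Resultant of the triangular load: ½ × 86 × 10.5 = 451.5 lb, acting at 4.6 ft from O (one-third of the span from the peak).
ΣF_x = 0: O_x = 0.
ΣF_y = 0: O_y − 300 − ½·86·10.5 = 0 → O_y = 751.5 lb.
ΣM about O: M_O − 300·7.7 − (½·86·10.5)·4.6 = 0 → M_O = 4387 lb·ft.

O_x = 0, O_y = 751.5 lb, M_O = 4387 lb·ft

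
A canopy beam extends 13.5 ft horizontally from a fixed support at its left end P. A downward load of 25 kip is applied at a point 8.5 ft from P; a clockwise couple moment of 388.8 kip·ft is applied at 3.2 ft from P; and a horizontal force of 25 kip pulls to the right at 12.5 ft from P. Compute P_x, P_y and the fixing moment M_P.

P_x = -25.00 kip, P_y = 25.00 kip, M_P = 601.3 kip·ft

ΣF_x = 0: P_x + 25 = 0 → P_x = -25.00 kip.
ΣF_y = 0: P_y − 25 = 0 → P_y = 25.00 kip.
ΣM about P: M_P − 25·8.5 − 388.8 = 0 → M_P = 601.3 kip·ft.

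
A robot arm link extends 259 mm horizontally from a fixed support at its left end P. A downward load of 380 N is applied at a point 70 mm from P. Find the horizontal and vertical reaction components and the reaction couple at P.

P_x = 0, P_y = 380.0 N, M_P = 26600 N·mm

ΣF_x = 0: P_x = 0.
ΣF_y = 0: P_y − 380 = 0 → P_y = 380.0 N.
ΣM about P: M_P − 380·70 = 0 → M_P = 26600 N·mm.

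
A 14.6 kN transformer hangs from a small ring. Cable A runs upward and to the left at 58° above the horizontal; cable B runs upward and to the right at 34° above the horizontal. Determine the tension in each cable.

ΣF_x = 0: −T_A·cos58° + T_B·cos34° = 0 → T_B = 0.639198·T_A.
ΣF_y = 0: T_A·sin58° + T_B·sin34° = 14.6.
Substitute: T_A·(0.848048 + 0.639198·0.559193) = 14.6 → T_A = 12.1113 ≈ 12.11 kN.
Then T_B = 0.639198 × 12.1113 = 7.742 kN.

T_A = 12.11 kN, T_B = 7.742 kN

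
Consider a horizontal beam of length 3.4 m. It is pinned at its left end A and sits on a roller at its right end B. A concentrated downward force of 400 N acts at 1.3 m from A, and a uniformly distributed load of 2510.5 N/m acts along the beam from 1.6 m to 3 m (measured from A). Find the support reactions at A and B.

Resultant of the distributed load: 2510.5 × 1.4 = 3514.7 N at 2.3 m from A.
Taking moments about A: B_y·3.4 − 400·1.3 − (2510.5·1.4)·2.3 = 0 → B_y = 8603.81/3.4 = 2530.53 ≈ 2531 N.
ΣF_y = 0: A_y + 2530.53 − 400 − 2510.5·1.4 = 0 → A_y = 1384 N.
ΣF_x = 0: no horizontal applied forces, so A_x = 0.

A_x = 0, A_y = 1384 N, B_y = 2531 N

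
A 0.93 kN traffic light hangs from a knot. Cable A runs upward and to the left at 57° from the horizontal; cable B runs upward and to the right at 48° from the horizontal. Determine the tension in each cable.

ΣF_x = 0: −T_A·cos57° + T_B·cos48° = 0 → T_B = 0.81395·T_A.
ΣF_y = 0: T_A·sin57° + T_B·sin48° = 0.93.
Substitute: T_A·(0.838671 + 0.81395·0.743145) = 0.93 → T_A = 0.644243 ≈ 0.6442 kN.
Then T_B = 0.81395 × 0.644243 = 0.5244 kN.

T_A = 0.6442 kN, T_B = 0.5244 kN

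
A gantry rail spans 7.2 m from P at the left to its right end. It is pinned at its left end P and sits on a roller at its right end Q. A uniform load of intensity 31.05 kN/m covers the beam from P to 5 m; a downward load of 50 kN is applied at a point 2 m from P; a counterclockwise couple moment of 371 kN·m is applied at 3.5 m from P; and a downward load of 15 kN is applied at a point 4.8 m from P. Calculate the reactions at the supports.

P_x = 0, P_y = 194.0 kN, Q_y = 26.27 kN

Resultant of the distributed load: 31.05 × 5 = 155.25 kN at 2.5 m from P.
Taking moments about P: Q_y·7.2 − (31.05·5)·2.5 − 50·2 + 371 − 15·4.8 = 0 → Q_y = 189.125/7.2 = 26.2674 ≈ 26.27 kN.
ΣF_y = 0: P_y + 26.2674 − 31.05·5 − 50 − 15 = 0 → P_y = 194.0 kN.
ΣF_x = 0: no horizontal applied forces, so P_x = 0.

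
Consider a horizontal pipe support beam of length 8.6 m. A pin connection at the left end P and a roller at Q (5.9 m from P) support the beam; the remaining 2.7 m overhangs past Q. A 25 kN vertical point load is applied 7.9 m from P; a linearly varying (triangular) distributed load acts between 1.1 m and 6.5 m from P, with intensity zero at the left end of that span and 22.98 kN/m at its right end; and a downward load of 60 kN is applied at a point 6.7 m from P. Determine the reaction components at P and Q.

P_x = 0, P_y = -3.991 kN, Q_y = 151.0 kN

Resultant of the triangular load: ½ × 22.98 × 5.4 = 62.046 kN, acting at 4.7 m from P (one-third of the span from the peak).
ΣM about P: Q_y·5.9 − 25·7.9 − (½·22.98·5.4)·4.7 − 60·6.7 = 0 → Q_y = 891.1162/5.9 = 151.037 ≈ 151.0 kN.
ΣF_y = 0: P_y + 151.037 − 25 − ½·22.98·5.4 − 60 = 0 → P_y = -3.991 kN.
ΣF_x = 0: no horizontal applied forces, so P_x = 0.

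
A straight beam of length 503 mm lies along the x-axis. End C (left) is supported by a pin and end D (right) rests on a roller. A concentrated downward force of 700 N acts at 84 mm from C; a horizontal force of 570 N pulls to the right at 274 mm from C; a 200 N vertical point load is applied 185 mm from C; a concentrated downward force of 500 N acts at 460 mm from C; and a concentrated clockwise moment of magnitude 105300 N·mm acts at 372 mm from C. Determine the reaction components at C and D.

Moments about C: D_y·503 − 700·84 − 200·185 − 500·460 − 105300 = 0 → D_y = 431100/503 = 857.058 ≈ 857.1 N.
ΣF_y = 0: C_y + 857.058 − 700 − 200 − 500 = 0 → C_y = 542.9 N.
ΣF_x = 0: C_x + 570 = 0 → C_x = -570.0 N.

C_x = -570.0 N, C_y = 542.9 N, D_y = 857.1 N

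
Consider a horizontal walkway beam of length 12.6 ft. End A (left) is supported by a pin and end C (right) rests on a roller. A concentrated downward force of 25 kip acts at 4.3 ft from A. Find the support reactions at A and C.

ΣM about A: C_y·12.6 − 25·4.3 = 0 → C_y = 107.5/12.6 = 8.53175 ≈ 8.532 kip.
ΣF_y = 0: A_y + 8.53175 − 25 = 0 → A_y = 16.47 kip.
ΣF_x = 0: no horizontal applied forces, so A_x = 0.

A_x = 0, A_y = 16.47 kip, C_y = 8.532 kip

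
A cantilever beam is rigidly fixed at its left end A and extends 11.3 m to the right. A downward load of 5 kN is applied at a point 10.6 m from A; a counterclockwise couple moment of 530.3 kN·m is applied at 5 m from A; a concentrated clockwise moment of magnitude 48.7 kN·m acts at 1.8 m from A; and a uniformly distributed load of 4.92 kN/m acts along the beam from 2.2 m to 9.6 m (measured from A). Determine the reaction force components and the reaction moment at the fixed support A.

A_x = 0, A_y = 41.41 kN, M_A = -213.8 kN·m

Resultant of the distributed load: 4.92 × 7.4 = 36.408 kN at 5.9 m from A.
ΣF_x = 0: A_x = 0.
ΣF_y = 0: A_y − 5 − 4.92·7.4 = 0 → A_y = 41.41 kN.
ΣM about A: M_A − 5·10.6 + 530.3 − 48.7 − (4.92·7.4)·5.9 = 0 → M_A = -213.8 kN·m.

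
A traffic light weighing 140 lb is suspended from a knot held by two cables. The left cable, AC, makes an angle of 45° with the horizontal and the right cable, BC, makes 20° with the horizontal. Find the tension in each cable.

T_AC = 145.2 lb, T_BC = 109.2 lb

ΣF_x = 0: −T_AC·cos45° + T_BC·cos20° = 0 → T_BC = 0.752487·T_AC.
ΣF_y = 0: T_AC·sin45° + T_BC·sin20° = 140.
Substitute: T_AC·(0.707107 + 0.752487·0.34202) = 140 → T_AC = 145.157 ≈ 145.2 lb.
Then T_BC = 0.752487 × 145.157 = 109.2 lb.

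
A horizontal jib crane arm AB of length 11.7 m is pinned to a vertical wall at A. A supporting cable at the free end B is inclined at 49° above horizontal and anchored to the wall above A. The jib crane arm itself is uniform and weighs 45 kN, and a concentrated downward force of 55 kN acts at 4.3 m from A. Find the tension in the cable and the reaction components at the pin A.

T = 56.60 kN, A_x = 37.13 kN, A_y = 57.29 kN

ΣM about A: T·sin49°·11.7 − 45·5.85 − 55·4.3 = 0 → T = 499.75/(11.7·0.75471) = 56.5961 ≈ 56.60 kN.
ΣF_x = 0: A_x − T·cos49° = 0 → A_x = 56.5961 × 0.656059 = 37.13 kN.
ΣF_y = 0: A_y + T·sin49° − 45 − 55 = 0 → A_y = 100 − 56.5961 × 0.75471 = 57.29 kN.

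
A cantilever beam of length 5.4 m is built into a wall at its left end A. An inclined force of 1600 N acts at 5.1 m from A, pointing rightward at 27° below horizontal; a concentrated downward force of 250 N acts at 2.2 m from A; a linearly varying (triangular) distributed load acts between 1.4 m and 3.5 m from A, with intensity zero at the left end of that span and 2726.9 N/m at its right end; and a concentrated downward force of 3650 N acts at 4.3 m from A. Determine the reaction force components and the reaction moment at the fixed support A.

A_x = -1426 N, A_y = 7490 N, M_A = 27970 N·m

Resultant of the triangular load: ½ × 2726.9 × 2.1 = 2863.245 N, acting at 2.8 m from A (one-third of the span from the peak).
ΣF_x = 0: A_x + 1600·cos27° = 0 → A_x = -1426 N.
ΣF_y = 0: A_y − 1600·sin27° − 250 − ½·2726.9·2.1 − 3650 = 0 → A_y = 7490 N.
ΣM about A: M_A − 1600·sin27°·5.1 − 250·2.2 − (½·2726.9·2.1)·2.8 − 3650·4.3 = 0 → M_A = 27970 N·m.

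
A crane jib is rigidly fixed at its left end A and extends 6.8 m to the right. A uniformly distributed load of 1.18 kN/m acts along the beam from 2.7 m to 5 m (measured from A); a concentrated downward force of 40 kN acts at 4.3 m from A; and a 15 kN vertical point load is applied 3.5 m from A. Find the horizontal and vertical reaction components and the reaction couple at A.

A_x = 0, A_y = 57.71 kN, M_A = 234.9 kN·m

Resultant of the distributed load: 1.18 × 2.3 = 2.714 kN at 3.85 m from A.
ΣF_x = 0: A_x = 0.
ΣF_y = 0: A_y − 1.18·2.3 − 40 − 15 = 0 → A_y = 57.71 kN.
ΣM about A: M_A − (1.18·2.3)·3.85 − 40·4.3 − 15·3.5 = 0 → M_A = 234.9 kN·m.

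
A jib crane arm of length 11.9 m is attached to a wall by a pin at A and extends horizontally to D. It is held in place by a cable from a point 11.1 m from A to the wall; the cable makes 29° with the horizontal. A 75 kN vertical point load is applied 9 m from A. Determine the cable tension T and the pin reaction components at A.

T = 125.4 kN, A_x = 109.7 kN, A_y = 14.19 kN

ΣM about A: T·sin29°·11.1 − 75·9 = 0 → T = 675/(11.1·0.48481) = 125.432 ≈ 125.4 kN.
ΣF_x = 0: A_x − T·cos29° = 0 → A_x = 125.432 × 0.87462 = 109.7 kN.
ΣF_y = 0: A_y + T·sin29° − 75 = 0 → A_y = 75 − 125.432 × 0.48481 = 14.19 kN.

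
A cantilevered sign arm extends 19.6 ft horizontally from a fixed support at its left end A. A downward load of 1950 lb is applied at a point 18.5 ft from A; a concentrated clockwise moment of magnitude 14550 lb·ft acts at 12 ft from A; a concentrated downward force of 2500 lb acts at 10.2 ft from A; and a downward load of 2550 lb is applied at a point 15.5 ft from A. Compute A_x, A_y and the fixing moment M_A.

A_x = 0, A_y = 7000 lb, M_A = 115600 lb·ft

ΣF_x = 0: A_x = 0.
ΣF_y = 0: A_y − 1950 − 2500 − 2550 = 0 → A_y = 7000 lb.
ΣM about A: M_A − 1950·18.5 − 14550 − 2500·10.2 − 2550·15.5 = 0 → M_A = 115600 lb·ft.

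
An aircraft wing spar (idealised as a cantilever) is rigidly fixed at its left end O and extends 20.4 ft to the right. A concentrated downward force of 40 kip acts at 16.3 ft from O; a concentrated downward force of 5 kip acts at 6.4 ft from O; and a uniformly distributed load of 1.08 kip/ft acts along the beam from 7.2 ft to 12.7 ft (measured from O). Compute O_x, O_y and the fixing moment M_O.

O_x = 0, O_y = 50.94 kip, M_O = 743.1 kip·ft

Resultant of the distributed load: 1.08 × 5.5 = 5.94 kip at 9.95 ft from O.
ΣF_x = 0: O_x = 0.
ΣF_y = 0: O_y − 40 − 5 − 1.08·5.5 = 0 → O_y = 50.94 kip.
ΣM about O: M_O − 40·16.3 − 5·6.4 − (1.08·5.5)·9.95 = 0 → M_O = 743.1 kip·ft.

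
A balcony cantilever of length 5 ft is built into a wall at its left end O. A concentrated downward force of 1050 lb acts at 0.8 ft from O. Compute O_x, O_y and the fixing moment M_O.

O_x = 0, O_y = 1050 lb, M_O = 840.0 lb·ft

ΣF_x = 0: O_x = 0.
ΣF_y = 0: O_y − 1050 = 0 → O_y = 1050 lb.
ΣM about O: M_O − 1050·0.8 = 0 → M_O = 840.0 lb·ft.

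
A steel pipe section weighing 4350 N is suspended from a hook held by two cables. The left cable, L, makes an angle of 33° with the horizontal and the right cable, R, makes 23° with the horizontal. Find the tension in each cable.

ΣF_x = 0: −T_L·cos33° + T_R·cos23° = 0 → T_R = 0.911098·T_L.
ΣF_y = 0: T_L·sin33° + T_R·sin23° = 4350.
Substitute: T_L·(0.544639 + 0.911098·0.390731) = 4350 → T_L = 4829.94 ≈ 4830 N.
Then T_R = 0.911098 × 4829.94 = 4401 N.

T_L = 4830 N, T_R = 4401 N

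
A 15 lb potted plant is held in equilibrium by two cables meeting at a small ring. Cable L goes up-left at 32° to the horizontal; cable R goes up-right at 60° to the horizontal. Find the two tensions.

T_L = 7.505 lb, T_R = 12.73 lb

ΣF_x = 0: −T_L·cos32° + T_R·cos60° = 0 → T_R = 1.6961·T_L.
ΣF_y = 0: T_L·sin32° + T_R·sin60° = 15.
Substitute: T_L·(0.529919 + 1.6961·0.866025) = 15 → T_L = 7.50456 ≈ 7.505 lb.
Then T_R = 1.6961 × 7.50456 = 12.73 lb.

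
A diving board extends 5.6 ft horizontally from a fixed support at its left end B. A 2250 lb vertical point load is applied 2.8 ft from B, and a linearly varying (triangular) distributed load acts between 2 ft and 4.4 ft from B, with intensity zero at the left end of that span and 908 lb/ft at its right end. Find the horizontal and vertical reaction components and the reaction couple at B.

Resultant of the triangular load: ½ × 908 × 2.4 = 1089.6 lb, acting at 3.6 ft from B (one-third of the span from the peak).
ΣF_x = 0: B_x = 0.
ΣF_y = 0: B_y − 2250 − ½·908·2.4 = 0 → B_y = 3340 lb.
ΣM about B: M_B − 2250·2.8 − (½·908·2.4)·3.6 = 0 → M_B = 10220 lb·ft.

B_x = 0, B_y = 3340 lb, M_B = 10220 lb·ft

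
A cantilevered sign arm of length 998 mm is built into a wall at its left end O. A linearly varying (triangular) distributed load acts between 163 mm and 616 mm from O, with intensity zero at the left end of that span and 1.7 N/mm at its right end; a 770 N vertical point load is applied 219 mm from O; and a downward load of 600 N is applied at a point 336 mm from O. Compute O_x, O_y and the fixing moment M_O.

Resultant of the triangular load: ½ × 1.7 × 453 = 385.05 N, acting at 465 mm from O (one-third of the span from the peak).
ΣF_x = 0: O_x = 0.
ΣF_y = 0: O_y − ½·1.7·453 − 770 − 600 = 0 → O_y = 1755 N.
ΣM about O: M_O − (½·1.7·453)·465 − 770·219 − 600·336 = 0 → M_O = 549300 N·mm.

O_x = 0, O_y = 1755 N, M_O = 549300 N·mm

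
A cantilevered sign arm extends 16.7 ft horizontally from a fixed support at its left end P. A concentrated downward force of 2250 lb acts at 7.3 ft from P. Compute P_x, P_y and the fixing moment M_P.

P_x = 0, P_y = 2250 lb, M_P = 16420 lb·ft

ΣF_x = 0: P_x = 0.
ΣF_y = 0: P_y − 2250 = 0 → P_y = 2250 lb.
ΣM about P: M_P − 2250·7.3 = 0 → M_P = 16420 lb·ft.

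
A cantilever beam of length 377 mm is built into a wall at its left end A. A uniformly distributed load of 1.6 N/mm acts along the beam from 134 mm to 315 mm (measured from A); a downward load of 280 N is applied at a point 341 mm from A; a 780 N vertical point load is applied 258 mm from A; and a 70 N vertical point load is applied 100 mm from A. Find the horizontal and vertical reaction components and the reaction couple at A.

Resultant of the distributed load: 1.6 × 181 = 289.6 N at 224.5 mm from A.
ΣF_x = 0: A_x = 0.
ΣF_y = 0: A_y − 1.6·181 − 280 − 780 − 70 = 0 → A_y = 1420 N.
ΣM about A: M_A − (1.6·181)·224.5 − 280·341 − 780·258 − 70·100 = 0 → M_A = 368700 N·mm.

A_x = 0, A_y = 1420 N, M_A = 368700 N·mm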